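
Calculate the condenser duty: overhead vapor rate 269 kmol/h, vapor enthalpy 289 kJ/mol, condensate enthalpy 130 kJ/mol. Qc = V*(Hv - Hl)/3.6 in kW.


Qc = 269 * (289 - 130) / 3.6 = 269 * 159 / 3.6 = 11880

11880 kW


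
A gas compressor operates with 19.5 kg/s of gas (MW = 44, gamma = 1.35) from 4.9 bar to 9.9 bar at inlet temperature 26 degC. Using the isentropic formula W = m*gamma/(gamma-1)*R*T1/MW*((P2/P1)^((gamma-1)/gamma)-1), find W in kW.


Isentropic work: W = m*(gamma/(gamma-1))*(R*T1/MW)*((P2/P1)^((gamma-1)/gamma) - 1)
T1 = 26 + 273.15 = 299.15 K
Pressure ratio = 9.9 / 4.9 = 2.02041
Exponent = (1.35 - 1)/1.35 = 0.259259
(P2/P1)^exp - 1 = 2.02041^0.259259 - 1 = 0.200019
W = 19.5 * 1.35 / 0.35 * 8.314 * 299.15 / 44 * 0.200019 = 850.4

850.4 kW


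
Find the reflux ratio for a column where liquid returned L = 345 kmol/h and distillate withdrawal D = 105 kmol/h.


Reflux ratio definition: R = L / D (liquid returned / distillate withdrawn)
L = 345 kmol/h, D = 105 kmol/h
R = 345 / 105 = 3.286

3.286


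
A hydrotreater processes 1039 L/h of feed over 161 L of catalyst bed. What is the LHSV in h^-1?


LHSV = volumetric feed rate / catalyst volume
= 1039 L/h / 161 L
= 6.453 h^-1

6.453 h^-1


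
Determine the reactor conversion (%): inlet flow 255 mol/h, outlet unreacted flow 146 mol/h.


X = (F_in - F_out) / F_in * 100
Moles reacted = 255 - 146 = 109
X = 109 / 255 * 100
= 0.4275 * 100
= 42.75 %

42.75 %


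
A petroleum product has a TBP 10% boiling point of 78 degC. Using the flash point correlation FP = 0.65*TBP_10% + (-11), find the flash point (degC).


FP = 0.65 * 78 + (-11) = 39.7

39.7 degC


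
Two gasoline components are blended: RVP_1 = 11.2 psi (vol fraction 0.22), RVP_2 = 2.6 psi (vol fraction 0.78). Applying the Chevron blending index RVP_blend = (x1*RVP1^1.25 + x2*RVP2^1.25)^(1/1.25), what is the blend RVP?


Chevron index: RVP_blend = (sum xi*RVPi^1.25)^(1/1.25)
RVP^1.25 terms: 0.22 * 11.2^1.25 + 0.78 * 2.6^1.25 = 7.0828
RVP_blend = 7.0828^(1/1.25) = 4.788

4.788 psi


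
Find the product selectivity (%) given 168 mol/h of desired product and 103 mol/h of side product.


Selectivity = desired / (desired + undesired) * 100
Total products = 168 + 103 = 271 mol/h
S = 168 / 271 * 100
= 0.6199 * 100
= 61.99 %

61.99 %


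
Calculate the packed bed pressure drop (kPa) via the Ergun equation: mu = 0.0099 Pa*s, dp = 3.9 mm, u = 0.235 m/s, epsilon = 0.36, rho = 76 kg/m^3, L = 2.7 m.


dp = 3.9 mm = 0.0039 m
Viscous term = 150*0.0099*0.235*(1-0.36)^2 / (0.0039^2*0.36^3) = 201427
Inertial term = 1.75*76*0.235^2*(1-0.36) / (0.0039*0.36^3) = 25834.2
dP/L = 201427 + 25834.2 = 227261 Pa/m
dP = 227261 * 2.7 / 1000 = 613.6 kPa

613.6 kPa


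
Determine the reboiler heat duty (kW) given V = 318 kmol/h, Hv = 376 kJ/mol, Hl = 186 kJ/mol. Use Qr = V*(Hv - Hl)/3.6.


Qr = 318 * (376 - 186) / 3.6 = 318 * 190 / 3.6 = 16780

16780 kW


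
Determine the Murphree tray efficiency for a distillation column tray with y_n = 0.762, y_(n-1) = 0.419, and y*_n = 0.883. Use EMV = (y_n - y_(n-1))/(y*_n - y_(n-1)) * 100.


Murphree vapor efficiency: EMV = (y_n - y_(n-1)) / (y*_n - y_(n-1)) * 100
EMV = (0.762 - 0.419) / (0.883 - 0.419) * 100 = 0.343 / 0.464 * 100 = 73.92

73.92 %


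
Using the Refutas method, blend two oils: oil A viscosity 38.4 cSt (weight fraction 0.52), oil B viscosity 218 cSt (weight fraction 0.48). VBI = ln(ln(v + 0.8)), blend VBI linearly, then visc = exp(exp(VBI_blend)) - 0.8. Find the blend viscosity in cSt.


Refutas method: VBN_i = 14.534*ln(ln(visc_i + 0.8)) + 10.975, blended linearly by mass fraction; since VBN is linear in VBI_i = ln(ln(visc_i + 0.8)) and the fractions sum to 1, blend VBI directly: visc = exp(exp(VBI_blend)) - 0.8
VBI_1 = ln(ln(38.4 + 0.8)) = 1.29983
VBI_2 = ln(ln(218 + 0.8)) = 1.6842
VBI_blend = 0.52 * 1.29983 + 0.48 * 1.6842 = 1.48433
visc_blend = exp(exp(1.48433)) - 0.8 = 81.63

81.63 cSt


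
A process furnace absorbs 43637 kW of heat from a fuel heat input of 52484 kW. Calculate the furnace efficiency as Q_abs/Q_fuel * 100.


Furnace efficiency = Q_absorbed / Q_fuel * 100
= 43637 / 52484 * 100 = 83.14

83.14 %


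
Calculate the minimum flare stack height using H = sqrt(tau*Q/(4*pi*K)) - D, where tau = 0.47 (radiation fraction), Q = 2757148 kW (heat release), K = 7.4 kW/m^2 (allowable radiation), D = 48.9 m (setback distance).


tau*Q/(4*pi*K) = 0.47 * 2757148 / (4 * pi * 7.4) = 13935.3
sqrt(13935.3) = 118.048
H = 118.048 - 48.9 = 69.15

69.15 m


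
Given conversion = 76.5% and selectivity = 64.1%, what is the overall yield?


Overall yield = conversion (%) * selectivity (%) / 100
Conversion = 76.5%, Selectivity = 64.1%
Y = 76.5 * 64.1 / 100
= 49.0365 %

49.0365 %


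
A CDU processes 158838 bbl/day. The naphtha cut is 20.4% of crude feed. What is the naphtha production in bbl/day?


Crude throughput = 158838 bbl/day
Fraction yield = 20.4%
yield = throughput * fraction / 100
yield = 158838 * 20.4 / 100 = 32402.952

32402.952 bbl/day


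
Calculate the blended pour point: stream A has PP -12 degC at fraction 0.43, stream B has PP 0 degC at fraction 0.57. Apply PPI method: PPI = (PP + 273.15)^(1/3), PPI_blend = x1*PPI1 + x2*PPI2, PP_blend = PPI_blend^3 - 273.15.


PPI_1 = (-12 + 273.15)^(1/3) = 6.391901
PPI_2 = (0 + 273.15)^(1/3) = 6.488342
PPI_blend = 0.43 * 6.391901 + 0.57 * 6.488342 = 6.446872
PP_blend = 6.446872^3 - 273.15 = 267.9459 - 273.15 = -5.2

-5.2 degC


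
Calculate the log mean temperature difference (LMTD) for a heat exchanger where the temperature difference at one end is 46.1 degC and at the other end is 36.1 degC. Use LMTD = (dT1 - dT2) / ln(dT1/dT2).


LMTD = (dT1 - dT2) / ln(dT1/dT2)
= (46.1 - 36.1) / ln(46.1 / 36.1) = 10 / 0.24452 = 40.90

40.90 degC


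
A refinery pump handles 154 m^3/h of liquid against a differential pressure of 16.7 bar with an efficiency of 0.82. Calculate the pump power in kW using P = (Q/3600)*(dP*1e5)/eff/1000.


Q = 154 / 3600 = 0.0427778 m^3/s
P = 0.0427778 * (16.7 * 1e5) / 0.82 / 1000 = 87.12

87.12 kW


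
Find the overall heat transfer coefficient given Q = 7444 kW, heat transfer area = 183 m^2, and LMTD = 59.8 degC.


From Q = U*A*LMTD, U = Q / (A * LMTD)
U = 7444 / (183 * 59.8) = 7444 / 10943.4 = 0.6802

0.6802 kW/(m^2*K)


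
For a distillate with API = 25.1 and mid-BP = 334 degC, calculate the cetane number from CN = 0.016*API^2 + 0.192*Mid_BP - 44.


CN = 0.016 * 25.1^2 + 0.192 * 334 - 44
CN = 10.08016 + 64.128 - 44 = 30.20816

30.20816


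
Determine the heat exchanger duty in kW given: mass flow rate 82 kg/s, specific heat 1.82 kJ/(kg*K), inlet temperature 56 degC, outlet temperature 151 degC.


Q = m_dot * cp * delta_T
delta_T = 151 - 56 = 95 K
Q = 82 * 1.82 * 95
= 149.24 * 95
= 14177.8 kW

14177.8 kW


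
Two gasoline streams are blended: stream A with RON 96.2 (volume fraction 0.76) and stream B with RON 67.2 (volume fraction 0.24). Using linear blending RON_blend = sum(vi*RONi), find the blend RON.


Linear blending: RON_blend = sum(vi * RONi)
Contribution 1: 0.76 * 96.2 = 73.112
Contribution 2: 0.24 * 67.2 = 16.128
RON_blend = 73.112 + 16.128 = 89.24

89.24


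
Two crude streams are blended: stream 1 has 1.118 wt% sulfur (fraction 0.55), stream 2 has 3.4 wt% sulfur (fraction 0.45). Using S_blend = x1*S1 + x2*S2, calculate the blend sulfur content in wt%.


Linear sulfur blending: S_blend = x1*S1 + x2*S2
Contribution 1: 0.55 * 1.118 = 0.6149 wt%
Contribution 2: 0.45 * 3.4 = 1.53 wt%
S_blend = 0.6149 + 1.53 = 2.1449

2.1449 wt%


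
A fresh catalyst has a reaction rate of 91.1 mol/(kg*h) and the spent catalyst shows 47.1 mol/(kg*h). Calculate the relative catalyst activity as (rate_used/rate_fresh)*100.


Activity (%) = (rate_used / rate_fresh) * 100
rate_used = 47.1, rate_fresh = 91.1
= (47.1 / 91.1) * 100
= 0.5170 * 100 = 51.70

51.70 %


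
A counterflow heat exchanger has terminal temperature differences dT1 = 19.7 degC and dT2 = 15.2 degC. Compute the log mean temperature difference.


LMTD = (dT1 - dT2) / ln(dT1/dT2)
= (19.7 - 15.2) / ln(19.7 / 15.2) = 4.5 / 0.259323 = 17.35

17.35 degC


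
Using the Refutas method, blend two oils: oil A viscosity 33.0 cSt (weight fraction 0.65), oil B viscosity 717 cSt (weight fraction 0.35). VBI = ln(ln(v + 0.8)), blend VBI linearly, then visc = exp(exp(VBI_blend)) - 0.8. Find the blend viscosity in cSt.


Refutas method: VBN_i = 14.534*ln(ln(visc_i + 0.8)) + 10.975, blended linearly by mass fraction; since VBN is linear in VBI_i = ln(ln(visc_i + 0.8)) and the fractions sum to 1, blend VBI directly: visc = exp(exp(VBI_blend)) - 0.8
VBI_1 = ln(ln(33.0 + 0.8)) = 1.25859
VBI_2 = ln(ln(717 + 0.8)) = 1.88346
VBI_blend = 0.65 * 1.25859 + 0.35 * 1.88346 = 1.47729
visc_blend = exp(exp(1.47729)) - 0.8 = 79.12

79.12 cSt


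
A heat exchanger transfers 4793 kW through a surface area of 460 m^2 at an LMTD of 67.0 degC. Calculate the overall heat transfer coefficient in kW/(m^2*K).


From Q = U*A*LMTD, U = Q / (A * LMTD)
U = 4793 / (460 * 67.0) = 4793 / 30820 = 0.1555

0.1555 kW/(m^2*K)


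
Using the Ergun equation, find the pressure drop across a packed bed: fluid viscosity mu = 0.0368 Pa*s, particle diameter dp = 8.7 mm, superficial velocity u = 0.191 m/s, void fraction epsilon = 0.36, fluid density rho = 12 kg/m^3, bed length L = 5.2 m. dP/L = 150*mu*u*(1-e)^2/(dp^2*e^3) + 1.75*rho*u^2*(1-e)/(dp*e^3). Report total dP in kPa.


dp = 8.7 mm = 0.0087 m
Viscous term = 150*0.0368*0.191*(1-0.36)^2 / (0.0087^2*0.36^3) = 122289
Inertial term = 1.75*12*0.191^2*(1-0.36) / (0.0087*0.36^3) = 1207.92
dP/L = 122289 + 1207.92 = 123497 Pa/m
dP = 123497 * 5.2 / 1000 = 642.2 kPa

642.2 kPa


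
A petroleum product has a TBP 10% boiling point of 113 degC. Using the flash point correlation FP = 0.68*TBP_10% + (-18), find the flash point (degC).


FP = 0.68 * 113 + (-18) = 58.84

58.84 degC


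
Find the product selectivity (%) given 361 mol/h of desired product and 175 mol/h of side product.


Selectivity = desired / (desired + undesired) * 100
Total products = 361 + 175 = 536 mol/h
S = 361 / 536 * 100
= 0.6735 * 100
= 67.35 %

67.35 %


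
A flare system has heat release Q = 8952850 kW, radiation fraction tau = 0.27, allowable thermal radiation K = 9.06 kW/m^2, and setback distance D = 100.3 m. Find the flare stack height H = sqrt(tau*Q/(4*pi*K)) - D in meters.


tau*Q/(4*pi*K) = 0.27 * 8952850 / (4 * pi * 9.06) = 21231.8
sqrt(21231.8) = 145.711
H = 145.711 - 100.3 = 45.41

45.41 m


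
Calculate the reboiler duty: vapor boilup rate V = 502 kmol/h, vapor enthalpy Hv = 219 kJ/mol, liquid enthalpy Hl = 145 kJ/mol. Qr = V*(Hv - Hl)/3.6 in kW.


Qr = 502 * (219 - 145) / 3.6 = 502 * 74 / 3.6 = 10320

10320 kW


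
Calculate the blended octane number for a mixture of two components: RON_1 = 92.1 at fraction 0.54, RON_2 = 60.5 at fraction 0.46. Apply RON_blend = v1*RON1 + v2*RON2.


Linear blending: RON_blend = sum(vi * RONi)
Contribution 1: 0.54 * 92.1 = 49.734
Contribution 2: 0.46 * 60.5 = 27.83
RON_blend = 49.734 + 27.83 = 77.564

77.564


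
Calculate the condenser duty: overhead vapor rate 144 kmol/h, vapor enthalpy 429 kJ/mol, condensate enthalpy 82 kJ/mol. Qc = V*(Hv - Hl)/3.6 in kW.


Qc = 144 * (429 - 82) / 3.6 = 144 * 347 / 3.6 = 13880

13880 kW


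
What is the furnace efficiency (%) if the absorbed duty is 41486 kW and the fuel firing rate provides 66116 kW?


Furnace efficiency = Q_absorbed / Q_fuel * 100
= 41486 / 66116 * 100 = 62.75

62.75 %


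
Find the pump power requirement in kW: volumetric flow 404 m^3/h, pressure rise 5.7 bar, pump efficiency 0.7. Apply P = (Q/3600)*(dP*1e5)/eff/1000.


Q = 404 / 3600 = 0.112222 m^3/s
P = 0.112222 * (5.7 * 1e5) / 0.7 / 1000 = 91.38

91.38 kW


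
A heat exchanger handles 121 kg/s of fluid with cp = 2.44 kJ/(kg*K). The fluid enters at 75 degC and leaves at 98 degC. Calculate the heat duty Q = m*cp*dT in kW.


Q = m_dot * cp * delta_T
delta_T = 98 - 75 = 23 K
Q = 121 * 2.44 * 23
= 295.24 * 23
= 6790.52 kW

6790.52 kW


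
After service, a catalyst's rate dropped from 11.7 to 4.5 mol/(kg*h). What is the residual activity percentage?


Activity (%) = (rate_used / rate_fresh) * 100
rate_used = 4.5, rate_fresh = 11.7
= (4.5 / 11.7) * 100
= 0.3846 * 100 = 38.46

38.46 %


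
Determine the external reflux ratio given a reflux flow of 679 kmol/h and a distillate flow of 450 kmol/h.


Reflux ratio definition: R = L / D (liquid returned / distillate withdrawn)
L = 679 kmol/h, D = 450 kmol/h
R = 679 / 450 = 1.509

1.509


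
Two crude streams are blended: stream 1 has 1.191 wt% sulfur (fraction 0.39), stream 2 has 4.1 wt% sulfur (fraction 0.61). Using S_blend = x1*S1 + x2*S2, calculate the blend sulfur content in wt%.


Linear sulfur blending: S_blend = x1*S1 + x2*S2
Contribution 1: 0.39 * 1.191 = 0.46449 wt%
Contribution 2: 0.61 * 4.1 = 2.501 wt%
S_blend = 0.46449 + 2.501 = 2.96549

2.96549 wt%


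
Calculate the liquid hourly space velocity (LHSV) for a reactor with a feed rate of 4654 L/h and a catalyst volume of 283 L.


LHSV = volumetric feed rate / catalyst volume
= 4654 L/h / 283 L
= 16.45 h^-1

16.45 h^-1


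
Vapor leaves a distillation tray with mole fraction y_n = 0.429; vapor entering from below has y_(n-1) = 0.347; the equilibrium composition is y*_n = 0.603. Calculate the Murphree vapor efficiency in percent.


Murphree vapor efficiency: EMV = (y_n - y_(n-1)) / (y*_n - y_(n-1)) * 100
EMV = (0.429 - 0.347) / (0.603 - 0.347) * 100 = 0.082 / 0.256 * 100 = 32.03

32.03 %


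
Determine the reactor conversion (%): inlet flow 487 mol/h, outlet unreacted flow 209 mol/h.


X = (F_in - F_out) / F_in * 100
Moles reacted = 487 - 209 = 278
X = 278 / 487 * 100
= 0.5708 * 100
= 57.08 %

57.08 %


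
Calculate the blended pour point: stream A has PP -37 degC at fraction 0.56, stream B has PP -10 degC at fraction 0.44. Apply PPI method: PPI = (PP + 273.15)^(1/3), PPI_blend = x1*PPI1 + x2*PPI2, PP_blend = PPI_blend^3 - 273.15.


PPI_1 = (-37 + 273.15)^(1/3) = 6.181056
PPI_2 = (-10 + 273.15)^(1/3) = 6.408176
PPI_blend = 0.56 * 6.181056 + 0.44 * 6.408176 = 6.280989
PP_blend = 6.280989^3 - 273.15 = 247.7902 - 273.15 = -25.36

-25.36 degC


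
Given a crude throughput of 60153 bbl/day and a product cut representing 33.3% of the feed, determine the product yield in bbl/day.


Crude throughput = 60153 bbl/day
Fraction yield = 33.3%
yield = throughput * fraction / 100
yield = 60153 * 33.3 / 100 = 20030.949

20030.949 bbl/day


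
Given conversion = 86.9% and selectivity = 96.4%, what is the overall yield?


Overall yield = conversion (%) * selectivity (%) / 100
Conversion = 86.9%, Selectivity = 96.4%
Y = 86.9 * 96.4 / 100
= 83.7716 %

83.7716 %


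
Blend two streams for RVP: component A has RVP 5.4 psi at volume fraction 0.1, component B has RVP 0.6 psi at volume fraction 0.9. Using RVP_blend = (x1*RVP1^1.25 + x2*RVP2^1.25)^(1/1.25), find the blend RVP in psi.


Chevron index: RVP_blend = (sum xi*RVPi^1.25)^(1/1.25)
RVP^1.25 terms: 0.1 * 5.4^1.25 + 0.9 * 0.6^1.25 = 1.29844
RVP_blend = 1.29844^(1/1.25) = 1.232

1.232 psi


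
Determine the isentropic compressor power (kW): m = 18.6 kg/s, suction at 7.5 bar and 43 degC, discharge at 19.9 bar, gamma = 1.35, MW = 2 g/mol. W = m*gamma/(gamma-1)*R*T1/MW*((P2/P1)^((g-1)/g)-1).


Isentropic work: W = m*(gamma/(gamma-1))*(R*T1/MW)*((P2/P1)^((gamma-1)/gamma) - 1)
T1 = 43 + 273.15 = 316.15 K
Pressure ratio = 19.9 / 7.5 = 2.65333
Exponent = (1.35 - 1)/1.35 = 0.259259
(P2/P1)^exp - 1 = 2.65333^0.259259 - 1 = 0.287869
W = 18.6 * 1.35 / 0.35 * 8.314 * 316.15 / 2 * 0.287869 = 27140

27140 kW


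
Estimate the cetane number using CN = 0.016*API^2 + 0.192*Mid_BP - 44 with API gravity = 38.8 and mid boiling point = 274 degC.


CN = 0.016 * 38.8^2 + 0.192 * 274 - 44
CN = 24.08704 + 52.608 - 44 = 32.69504

32.69504


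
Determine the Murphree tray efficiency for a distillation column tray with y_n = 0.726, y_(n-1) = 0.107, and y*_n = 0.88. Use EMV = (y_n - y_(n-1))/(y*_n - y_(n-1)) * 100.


Murphree vapor efficiency: EMV = (y_n - y_(n-1)) / (y*_n - y_(n-1)) * 100
EMV = (0.726 - 0.107) / (0.88 - 0.107) * 100 = 0.619 / 0.773 * 100 = 80.08

80.08 %


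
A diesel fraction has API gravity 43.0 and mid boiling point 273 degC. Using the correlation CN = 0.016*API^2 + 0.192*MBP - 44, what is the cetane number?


CN = 0.016 * 43.0^2 + 0.192 * 273 - 44
CN = 29.584 + 52.416 - 44 = 38

38


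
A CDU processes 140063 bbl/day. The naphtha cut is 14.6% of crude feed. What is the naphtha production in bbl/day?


Crude throughput = 140063 bbl/day
Fraction yield = 14.6%
yield = throughput * fraction / 100
yield = 140063 * 14.6 / 100 = 20449.198

20449.198 bbl/day


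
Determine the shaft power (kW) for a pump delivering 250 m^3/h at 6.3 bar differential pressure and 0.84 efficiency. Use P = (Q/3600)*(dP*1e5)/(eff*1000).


Q = 250 / 3600 = 0.0694444 m^3/s
P = 0.0694444 * (6.3 * 1e5) / 0.84 / 1000 = 52.08

52.08 kW


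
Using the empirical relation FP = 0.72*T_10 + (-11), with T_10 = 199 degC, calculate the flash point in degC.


FP = 0.72 * 199 + (-11) = 132.28

132.28 degC


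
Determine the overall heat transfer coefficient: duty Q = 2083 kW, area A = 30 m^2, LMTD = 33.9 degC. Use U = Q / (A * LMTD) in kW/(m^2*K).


From Q = U*A*LMTD, U = Q / (A * LMTD)
U = 2083 / (30 * 33.9) = 2083 / 1017 = 2.048

2.048 kW/(m^2*K)


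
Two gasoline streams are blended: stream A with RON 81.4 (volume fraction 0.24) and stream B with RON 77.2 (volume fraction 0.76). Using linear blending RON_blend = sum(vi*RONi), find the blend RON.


Linear blending: RON_blend = sum(vi * RONi)
Contribution 1: 0.24 * 81.4 = 19.536
Contribution 2: 0.76 * 77.2 = 58.672
RON_blend = 19.536 + 58.672 = 78.208

78.208


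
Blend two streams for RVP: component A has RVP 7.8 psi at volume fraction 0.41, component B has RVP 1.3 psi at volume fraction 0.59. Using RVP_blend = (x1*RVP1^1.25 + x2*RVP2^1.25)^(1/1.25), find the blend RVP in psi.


Chevron index: RVP_blend = (sum xi*RVPi^1.25)^(1/1.25)
RVP^1.25 terms: 0.41 * 7.8^1.25 + 0.59 * 1.3^1.25 = 6.16343
RVP_blend = 6.16343^(1/1.25) = 4.284

4.284 psi


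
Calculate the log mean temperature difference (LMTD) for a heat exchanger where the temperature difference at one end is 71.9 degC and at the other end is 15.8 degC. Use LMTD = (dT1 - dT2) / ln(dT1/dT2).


LMTD = (dT1 - dT2) / ln(dT1/dT2)
= (71.9 - 15.8) / ln(71.9 / 15.8) = 56.1 / 1.51527 = 37.02

37.02 degC


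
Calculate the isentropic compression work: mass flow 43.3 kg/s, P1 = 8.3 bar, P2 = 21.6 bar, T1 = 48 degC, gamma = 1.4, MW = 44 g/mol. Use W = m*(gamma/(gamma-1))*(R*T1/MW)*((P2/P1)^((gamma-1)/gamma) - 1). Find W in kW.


Isentropic work: W = m*(gamma/(gamma-1))*(R*T1/MW)*((P2/P1)^((gamma-1)/gamma) - 1)
T1 = 48 + 273.15 = 321.15 K
Pressure ratio = 21.6 / 8.3 = 2.60241
Exponent = (1.4 - 1)/1.4 = 0.285714
(P2/P1)^exp - 1 = 2.60241^0.285714 - 1 = 0.314252
W = 43.3 * 1.4 / 0.4 * 8.314 * 321.15 / 44 * 0.314252 = 2890

2890 kW


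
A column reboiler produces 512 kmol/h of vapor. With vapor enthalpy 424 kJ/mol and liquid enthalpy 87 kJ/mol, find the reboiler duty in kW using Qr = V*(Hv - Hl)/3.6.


Qr = 512 * (424 - 87) / 3.6 = 512 * 337 / 3.6 = 47930

47930 kW


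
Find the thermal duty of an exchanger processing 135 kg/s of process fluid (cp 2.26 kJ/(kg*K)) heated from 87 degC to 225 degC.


Q = m_dot * cp * delta_T
delta_T = 225 - 87 = 138 K
Q = 135 * 2.26 * 138
= 305.1 * 138
= 42103.8 kW

42103.8 kW


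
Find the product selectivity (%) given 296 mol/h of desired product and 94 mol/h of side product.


Selectivity = desired / (desired + undesired) * 100
Total products = 296 + 94 = 390 mol/h
S = 296 / 390 * 100
= 0.7590 * 100
= 75.90 %

75.90 %


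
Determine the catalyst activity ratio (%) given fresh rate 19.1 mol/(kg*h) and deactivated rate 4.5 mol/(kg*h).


Activity (%) = (rate_used / rate_fresh) * 100
rate_used = 4.5, rate_fresh = 19.1
= (4.5 / 19.1) * 100
= 0.2356 * 100 = 23.56

23.56 %


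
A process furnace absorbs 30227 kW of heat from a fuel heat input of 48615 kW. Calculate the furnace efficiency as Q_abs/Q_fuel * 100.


Furnace efficiency = Q_absorbed / Q_fuel * 100
= 30227 / 48615 * 100 = 62.18

62.18 %


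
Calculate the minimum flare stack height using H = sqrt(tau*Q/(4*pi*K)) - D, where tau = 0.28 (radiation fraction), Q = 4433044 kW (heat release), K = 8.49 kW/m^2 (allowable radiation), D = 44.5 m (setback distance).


tau*Q/(4*pi*K) = 0.28 * 4433044 / (4 * pi * 8.49) = 11634.4
sqrt(11634.4) = 107.863
H = 107.863 - 44.5 = 63.36

63.36 m


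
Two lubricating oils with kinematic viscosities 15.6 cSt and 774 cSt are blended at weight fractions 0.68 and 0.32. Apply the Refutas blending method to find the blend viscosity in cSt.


Refutas method: VBN_i = 14.534*ln(ln(visc_i + 0.8)) + 10.975, blended linearly by mass fraction; since VBN is linear in VBI_i = ln(ln(visc_i + 0.8)) and the fractions sum to 1, blend VBI directly: visc = exp(exp(VBI_blend)) - 0.8
VBI_1 = ln(ln(15.6 + 0.8)) = 1.02865
VBI_2 = ln(ln(774 + 0.8)) = 1.89501
VBI_blend = 0.68 * 1.02865 + 0.32 * 1.89501 = 1.30589
visc_blend = exp(exp(1.30589)) - 0.8 = 39.28

39.28 cSt


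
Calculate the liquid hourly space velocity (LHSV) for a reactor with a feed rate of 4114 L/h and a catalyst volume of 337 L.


LHSV = volumetric feed rate / catalyst volume
= 4114 L/h / 337 L
= 12.21 h^-1

12.21 h^-1


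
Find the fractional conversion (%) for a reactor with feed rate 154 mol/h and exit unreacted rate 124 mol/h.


X = (F_in - F_out) / F_in * 100
Moles reacted = 154 - 124 = 30
X = 30 / 154 * 100
= 0.1948 * 100
= 19.48 %

19.48 %


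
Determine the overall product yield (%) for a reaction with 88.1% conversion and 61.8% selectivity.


Overall yield = conversion (%) * selectivity (%) / 100
Conversion = 88.1%, Selectivity = 61.8%
Y = 88.1 * 61.8 / 100
= 54.4458 %

54.4458 %


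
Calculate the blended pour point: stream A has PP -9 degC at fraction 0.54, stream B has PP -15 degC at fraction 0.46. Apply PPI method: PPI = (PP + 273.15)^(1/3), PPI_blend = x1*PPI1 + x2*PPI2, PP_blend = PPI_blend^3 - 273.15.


PPI_1 = (-9 + 273.15)^(1/3) = 6.416283
PPI_2 = (-15 + 273.15)^(1/3) = 6.36733
PPI_blend = 0.54 * 6.416283 + 0.46 * 6.36733 = 6.393765
PP_blend = 6.393765^3 - 273.15 = 261.3786 - 273.15 = -11.77

-11.77 degC


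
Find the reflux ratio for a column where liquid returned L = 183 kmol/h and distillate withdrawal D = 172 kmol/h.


Reflux ratio definition: R = L / D (liquid returned / distillate withdrawn)
L = 183 kmol/h, D = 172 kmol/h
R = 183 / 172 = 1.064

1.064


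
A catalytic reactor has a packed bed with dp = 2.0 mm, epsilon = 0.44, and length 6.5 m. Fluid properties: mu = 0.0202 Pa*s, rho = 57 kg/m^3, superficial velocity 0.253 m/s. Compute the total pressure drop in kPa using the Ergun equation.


dp = 2.0 mm = 0.002 m
Viscous term = 150*0.0202*0.253*(1-0.44)^2 / (0.002^2*0.44^3) = 705539
Inertial term = 1.75*57*0.253^2*(1-0.44) / (0.002*0.44^3) = 20987.2
dP/L = 705539 + 20987.2 = 726526 Pa/m
dP = 726526 * 6.5 / 1000 = 4722 kPa

4722 kPa


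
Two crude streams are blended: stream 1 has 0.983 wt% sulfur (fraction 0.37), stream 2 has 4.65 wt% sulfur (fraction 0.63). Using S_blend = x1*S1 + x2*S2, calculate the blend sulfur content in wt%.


Linear sulfur blending: S_blend = x1*S1 + x2*S2
Contribution 1: 0.37 * 0.983 = 0.36371 wt%
Contribution 2: 0.63 * 4.65 = 2.9295 wt%
S_blend = 0.36371 + 2.9295 = 3.29321

3.29321 wt%


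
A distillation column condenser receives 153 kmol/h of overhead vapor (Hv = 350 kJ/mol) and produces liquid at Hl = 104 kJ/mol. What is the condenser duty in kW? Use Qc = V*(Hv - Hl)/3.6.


Qc = 153 * (350 - 104) / 3.6 = 153 * 246 / 3.6 = 10460

10460 kW


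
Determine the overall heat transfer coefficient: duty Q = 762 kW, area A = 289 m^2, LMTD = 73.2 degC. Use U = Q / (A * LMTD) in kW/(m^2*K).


From Q = U*A*LMTD, U = Q / (A * LMTD)
U = 762 / (289 * 73.2) = 762 / 21154.8 = 0.03602

0.03602 kW/(m^2*K)


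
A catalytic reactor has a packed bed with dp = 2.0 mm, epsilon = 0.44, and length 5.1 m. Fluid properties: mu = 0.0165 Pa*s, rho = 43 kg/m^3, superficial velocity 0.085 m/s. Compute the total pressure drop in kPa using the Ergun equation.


dp = 2.0 mm = 0.002 m
Viscous term = 150*0.0165*0.085*(1-0.44)^2 / (0.002^2*0.44^3) = 193621
Inertial term = 1.75*43*0.085^2*(1-0.44) / (0.002*0.44^3) = 1787.08
dP/L = 193621 + 1787.08 = 195408 Pa/m
dP = 195408 * 5.1 / 1000 = 996.6 kPa

996.6 kPa


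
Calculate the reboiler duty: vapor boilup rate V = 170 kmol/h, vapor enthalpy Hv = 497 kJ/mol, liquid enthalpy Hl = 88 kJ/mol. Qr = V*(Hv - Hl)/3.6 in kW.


Qr = 170 * (497 - 88) / 3.6 = 170 * 409 / 3.6 = 19310

19310 kW


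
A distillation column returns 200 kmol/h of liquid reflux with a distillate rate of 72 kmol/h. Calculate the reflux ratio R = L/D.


Reflux ratio definition: R = L / D (liquid returned / distillate withdrawn)
L = 200 kmol/h, D = 72 kmol/h
R = 200 / 72 = 2.778

2.778


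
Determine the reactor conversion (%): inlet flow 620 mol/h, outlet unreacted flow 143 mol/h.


X = (F_in - F_out) / F_in * 100
Moles reacted = 620 - 143 = 477
X = 477 / 620 * 100
= 0.7694 * 100
= 76.94 %

76.94 %


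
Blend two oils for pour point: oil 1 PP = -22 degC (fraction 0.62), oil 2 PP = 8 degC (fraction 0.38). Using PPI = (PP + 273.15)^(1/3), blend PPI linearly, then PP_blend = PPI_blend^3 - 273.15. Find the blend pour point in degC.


PPI_1 = (-22 + 273.15)^(1/3) = 6.30925
PPI_2 = (8 + 273.15)^(1/3) = 6.551077
PPI_blend = 0.62 * 6.30925 + 0.38 * 6.551077 = 6.401144
PP_blend = 6.401144^3 - 273.15 = 262.2846 - 273.15 = -10.87

-10.87 degC


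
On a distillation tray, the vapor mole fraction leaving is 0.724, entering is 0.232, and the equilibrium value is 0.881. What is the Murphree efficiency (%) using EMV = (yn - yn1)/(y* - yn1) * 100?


Murphree vapor efficiency: EMV = (y_n - y_(n-1)) / (y*_n - y_(n-1)) * 100
EMV = (0.724 - 0.232) / (0.881 - 0.232) * 100 = 0.492 / 0.649 * 100 = 75.81

75.81 %


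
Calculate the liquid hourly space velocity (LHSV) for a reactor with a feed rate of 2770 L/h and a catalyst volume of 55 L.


LHSV = volumetric feed rate / catalyst volume
= 2770 L/h / 55 L
= 50.36 h^-1

50.36 h^-1


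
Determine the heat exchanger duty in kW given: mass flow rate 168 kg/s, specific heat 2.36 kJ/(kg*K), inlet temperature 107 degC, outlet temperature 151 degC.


Q = m_dot * cp * delta_T
delta_T = 151 - 107 = 44 K
Q = 168 * 2.36 * 44
= 396.48 * 44
= 17445.12 kW

17445.12 kW


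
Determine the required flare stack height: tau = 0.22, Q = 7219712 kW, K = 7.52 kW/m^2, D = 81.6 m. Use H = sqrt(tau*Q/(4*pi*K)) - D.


tau*Q/(4*pi*K) = 0.22 * 7219712 / (4 * pi * 7.52) = 16808
sqrt(16808) = 129.646
H = 129.646 - 81.6 = 48.05

48.05 m


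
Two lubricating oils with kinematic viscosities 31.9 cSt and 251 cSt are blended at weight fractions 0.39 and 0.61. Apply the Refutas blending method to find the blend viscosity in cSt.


Refutas method: VBN_i = 14.534*ln(ln(visc_i + 0.8)) + 10.975, blended linearly by mass fraction; since VBN is linear in VBI_i = ln(ln(visc_i + 0.8)) and the fractions sum to 1, blend VBI directly: visc = exp(exp(VBI_blend)) - 0.8
VBI_1 = ln(ln(31.9 + 0.8)) = 1.24915
VBI_2 = ln(ln(251 + 0.8)) = 1.70994
VBI_blend = 0.39 * 1.24915 + 0.61 * 1.70994 = 1.53023
visc_blend = exp(exp(1.53023)) - 0.8 = 100.6

100.6 cSt


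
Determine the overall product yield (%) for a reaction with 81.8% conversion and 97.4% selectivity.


Overall yield = conversion (%) * selectivity (%) / 100
Conversion = 81.8%, Selectivity = 97.4%
Y = 81.8 * 97.4 / 100
= 79.6732 %

79.6732 %


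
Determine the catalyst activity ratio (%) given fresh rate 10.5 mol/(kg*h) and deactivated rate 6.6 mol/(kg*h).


Activity (%) = (rate_used / rate_fresh) * 100
rate_used = 6.6, rate_fresh = 10.5
= (6.6 / 10.5) * 100
= 0.6286 * 100 = 62.86

62.86 %


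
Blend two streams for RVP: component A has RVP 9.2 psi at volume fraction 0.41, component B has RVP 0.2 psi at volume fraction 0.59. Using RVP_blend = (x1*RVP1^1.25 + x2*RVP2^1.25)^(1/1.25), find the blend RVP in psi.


Chevron index: RVP_blend = (sum xi*RVPi^1.25)^(1/1.25)
RVP^1.25 terms: 0.41 * 9.2^1.25 + 0.59 * 0.2^1.25 = 6.6482
RVP_blend = 6.6482^(1/1.25) = 4.552

4.552 psi


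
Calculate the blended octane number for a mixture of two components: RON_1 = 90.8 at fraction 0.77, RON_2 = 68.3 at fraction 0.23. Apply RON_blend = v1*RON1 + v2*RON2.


Linear blending: RON_blend = sum(vi * RONi)
Contribution 1: 0.77 * 90.8 = 69.916
Contribution 2: 0.23 * 68.3 = 15.709
RON_blend = 69.916 + 15.709 = 85.625

85.625


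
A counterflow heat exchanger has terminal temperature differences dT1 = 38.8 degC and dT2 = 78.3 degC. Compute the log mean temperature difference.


LMTD = (dT1 - dT2) / ln(dT1/dT2)
= (38.8 - 78.3) / ln(38.8 / 78.3) = -39.5 / -0.702127 = 56.26

56.26 degC


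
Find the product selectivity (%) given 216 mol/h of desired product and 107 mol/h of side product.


Selectivity = desired / (desired + undesired) * 100
Total products = 216 + 107 = 323 mol/h
S = 216 / 323 * 100
= 0.6687 * 100
= 66.87 %

66.87 %


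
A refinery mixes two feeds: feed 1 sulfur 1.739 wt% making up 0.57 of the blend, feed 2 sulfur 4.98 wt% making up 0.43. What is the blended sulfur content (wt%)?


Linear sulfur blending: S_blend = x1*S1 + x2*S2
Contribution 1: 0.57 * 1.739 = 0.99123 wt%
Contribution 2: 0.43 * 4.98 = 2.1414 wt%
S_blend = 0.99123 + 2.1414 = 3.13263

3.13263 wt%


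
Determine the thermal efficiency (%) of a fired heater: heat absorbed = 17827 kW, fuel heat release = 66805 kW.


Furnace efficiency = Q_absorbed / Q_fuel * 100
= 17827 / 66805 * 100 = 26.69

26.69 %


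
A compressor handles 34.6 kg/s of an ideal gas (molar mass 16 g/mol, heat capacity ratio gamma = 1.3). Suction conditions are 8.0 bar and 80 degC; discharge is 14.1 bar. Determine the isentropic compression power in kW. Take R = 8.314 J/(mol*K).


Isentropic work: W = m*(gamma/(gamma-1))*(R*T1/MW)*((P2/P1)^((gamma-1)/gamma) - 1)
T1 = 80 + 273.15 = 353.15 K
Pressure ratio = 14.1 / 8.0 = 1.7625
Exponent = (1.3 - 1)/1.3 = 0.230769
(P2/P1)^exp - 1 = 1.7625^0.230769 - 1 = 0.139722
W = 34.6 * 1.3 / 0.3 * 8.314 * 353.15 / 16 * 0.139722 = 3844

3844 kW


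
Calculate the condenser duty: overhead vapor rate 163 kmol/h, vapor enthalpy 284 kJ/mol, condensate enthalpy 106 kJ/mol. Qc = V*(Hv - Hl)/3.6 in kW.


Qc = 163 * (284 - 106) / 3.6 = 163 * 178 / 3.6 = 8059

8059 kW


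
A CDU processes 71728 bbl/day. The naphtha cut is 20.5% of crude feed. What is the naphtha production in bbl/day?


Crude throughput = 71728 bbl/day
Fraction yield = 20.5%
yield = throughput * fraction / 100
yield = 71728 * 20.5 / 100 = 14704.24

14704.24 bbl/day


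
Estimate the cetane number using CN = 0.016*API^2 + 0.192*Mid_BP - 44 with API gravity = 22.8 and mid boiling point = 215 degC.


CN = 0.016 * 22.8^2 + 0.192 * 215 - 44
CN = 8.31744 + 41.28 - 44 = 5.59744

5.59744


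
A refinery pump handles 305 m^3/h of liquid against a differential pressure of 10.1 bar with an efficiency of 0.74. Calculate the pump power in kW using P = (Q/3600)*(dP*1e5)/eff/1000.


Q = 305 / 3600 = 0.0847222 m^3/s
P = 0.0847222 * (10.1 * 1e5) / 0.74 / 1000 = 115.6

115.6 kW


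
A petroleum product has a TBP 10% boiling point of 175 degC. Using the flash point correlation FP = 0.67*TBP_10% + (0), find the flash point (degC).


FP = 0.67 * 175 + (0) = 117.25

117.25 degC


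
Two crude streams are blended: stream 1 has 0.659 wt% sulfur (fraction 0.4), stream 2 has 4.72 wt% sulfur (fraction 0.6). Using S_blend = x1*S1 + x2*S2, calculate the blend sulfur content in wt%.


Linear sulfur blending: S_blend = x1*S1 + x2*S2
Contribution 1: 0.4 * 0.659 = 0.2636 wt%
Contribution 2: 0.6 * 4.72 = 2.832 wt%
S_blend = 0.2636 + 2.832 = 3.0956

3.0956 wt%


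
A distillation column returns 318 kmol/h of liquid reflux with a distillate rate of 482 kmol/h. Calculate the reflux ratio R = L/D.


Reflux ratio definition: R = L / D (liquid returned / distillate withdrawn)
L = 318 kmol/h, D = 482 kmol/h
R = 318 / 482 = 0.6598

0.6598


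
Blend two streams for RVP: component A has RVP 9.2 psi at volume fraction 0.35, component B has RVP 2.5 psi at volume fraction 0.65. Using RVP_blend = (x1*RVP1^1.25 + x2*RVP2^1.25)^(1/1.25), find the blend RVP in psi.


Chevron index: RVP_blend = (sum xi*RVPi^1.25)^(1/1.25)
RVP^1.25 terms: 0.35 * 9.2^1.25 + 0.65 * 2.5^1.25 = 7.65126
RVP_blend = 7.65126^(1/1.25) = 5.093

5.093 psi


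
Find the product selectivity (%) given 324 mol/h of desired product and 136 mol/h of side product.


Selectivity = desired / (desired + undesired) * 100
Total products = 324 + 136 = 460 mol/h
S = 324 / 460 * 100
= 0.7043 * 100
= 70.43 %

70.43 %


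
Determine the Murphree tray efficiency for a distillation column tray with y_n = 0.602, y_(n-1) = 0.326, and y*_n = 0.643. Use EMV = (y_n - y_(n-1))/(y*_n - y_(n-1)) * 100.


Murphree vapor efficiency: EMV = (y_n - y_(n-1)) / (y*_n - y_(n-1)) * 100
EMV = (0.602 - 0.326) / (0.643 - 0.326) * 100 = 0.276 / 0.317 * 100 = 87.07

87.07 %


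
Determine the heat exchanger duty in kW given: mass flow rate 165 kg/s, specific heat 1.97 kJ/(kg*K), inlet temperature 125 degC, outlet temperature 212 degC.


Q = m_dot * cp * delta_T
delta_T = 212 - 125 = 87 K
Q = 165 * 1.97 * 87
= 325.05 * 87
= 28279.35 kW

28279.35 kW


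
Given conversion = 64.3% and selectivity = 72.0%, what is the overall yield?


Overall yield = conversion (%) * selectivity (%) / 100
Conversion = 64.3%, Selectivity = 72.0%
Y = 64.3 * 72.0 / 100
= 46.296 %

46.296 %


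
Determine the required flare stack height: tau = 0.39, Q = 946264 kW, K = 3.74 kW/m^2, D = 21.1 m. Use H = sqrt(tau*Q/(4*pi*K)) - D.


tau*Q/(4*pi*K) = 0.39 * 946264 / (4 * pi * 3.74) = 7852.27
sqrt(7852.27) = 88.613
H = 88.613 - 21.1 = 67.51

67.51 m


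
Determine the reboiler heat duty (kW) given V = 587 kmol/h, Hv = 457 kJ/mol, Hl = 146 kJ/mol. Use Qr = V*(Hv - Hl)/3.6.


Qr = 587 * (457 - 146) / 3.6 = 587 * 311 / 3.6 = 50710

50710 kW


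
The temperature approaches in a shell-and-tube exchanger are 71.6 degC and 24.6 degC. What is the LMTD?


LMTD = (dT1 - dT2) / ln(dT1/dT2)
= (71.6 - 24.6) / ln(71.6 / 24.6) = 47 / 1.06835 = 43.99

43.99 degC


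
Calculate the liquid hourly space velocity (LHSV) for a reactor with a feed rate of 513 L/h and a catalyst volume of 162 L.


LHSV = volumetric feed rate / catalyst volume
= 513 L/h / 162 L
= 3.167 h^-1

3.167 h^-1


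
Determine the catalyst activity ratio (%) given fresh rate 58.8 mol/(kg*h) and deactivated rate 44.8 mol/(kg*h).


Activity (%) = (rate_used / rate_fresh) * 100
rate_used = 44.8, rate_fresh = 58.8
= (44.8 / 58.8) * 100
= 0.7619 * 100 = 76.19

76.19 %


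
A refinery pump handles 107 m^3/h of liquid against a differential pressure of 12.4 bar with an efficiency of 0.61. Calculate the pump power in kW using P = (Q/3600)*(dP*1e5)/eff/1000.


Q = 107 / 3600 = 0.0297222 m^3/s
P = 0.0297222 * (12.4 * 1e5) / 0.61 / 1000 = 60.42

60.42 kW


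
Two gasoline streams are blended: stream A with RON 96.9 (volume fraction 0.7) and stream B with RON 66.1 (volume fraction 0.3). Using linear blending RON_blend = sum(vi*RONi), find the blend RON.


Linear blending: RON_blend = sum(vi * RONi)
Contribution 1: 0.7 * 96.9 = 67.83
Contribution 2: 0.3 * 66.1 = 19.83
RON_blend = 67.83 + 19.83 = 87.66

87.66


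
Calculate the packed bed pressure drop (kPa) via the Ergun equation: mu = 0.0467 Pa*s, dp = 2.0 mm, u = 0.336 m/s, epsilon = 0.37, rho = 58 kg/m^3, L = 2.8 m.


dp = 2.0 mm = 0.002 m
Viscous term = 150*0.0467*0.336*(1-0.37)^2 / (0.002^2*0.37^3) = 4610660
Inertial term = 1.75*58*0.336^2*(1-0.37) / (0.002*0.37^3) = 71260.7
dP/L = 4610660 + 71260.7 = 4681920 Pa/m
dP = 4681920 * 2.8 / 1000 = 13110 kPa

13110 kPa


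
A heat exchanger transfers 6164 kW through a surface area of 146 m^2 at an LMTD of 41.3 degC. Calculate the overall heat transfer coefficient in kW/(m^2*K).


From Q = U*A*LMTD, U = Q / (A * LMTD)
U = 6164 / (146 * 41.3) = 6164 / 6029.8 = 1.022

1.022 kW/(m^2*K)


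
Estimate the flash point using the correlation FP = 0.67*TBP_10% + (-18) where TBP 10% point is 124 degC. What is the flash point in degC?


FP = 0.67 * 124 + (-18) = 65.08

65.08 degC


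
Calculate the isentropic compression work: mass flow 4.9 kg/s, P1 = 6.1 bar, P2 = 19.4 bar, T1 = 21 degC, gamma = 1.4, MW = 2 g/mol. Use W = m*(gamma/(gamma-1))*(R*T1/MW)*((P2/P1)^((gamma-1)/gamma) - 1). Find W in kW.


Isentropic work: W = m*(gamma/(gamma-1))*(R*T1/MW)*((P2/P1)^((gamma-1)/gamma) - 1)
T1 = 21 + 273.15 = 294.15 K
Pressure ratio = 19.4 / 6.1 = 3.18033
Exponent = (1.4 - 1)/1.4 = 0.285714
(P2/P1)^exp - 1 = 3.18033^0.285714 - 1 = 0.391757
W = 4.9 * 1.4 / 0.4 * 8.314 * 294.15 / 2 * 0.391757 = 8215

8215 kW


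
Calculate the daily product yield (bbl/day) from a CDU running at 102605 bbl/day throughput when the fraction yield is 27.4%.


Crude throughput = 102605 bbl/day
Fraction yield = 27.4%
yield = throughput * fraction / 100
yield = 102605 * 27.4 / 100 = 28113.77

28113.77 bbl/day


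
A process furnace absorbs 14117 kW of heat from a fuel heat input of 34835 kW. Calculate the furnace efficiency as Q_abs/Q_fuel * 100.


Furnace efficiency = Q_absorbed / Q_fuel * 100
= 14117 / 34835 * 100 = 40.53

40.53 %


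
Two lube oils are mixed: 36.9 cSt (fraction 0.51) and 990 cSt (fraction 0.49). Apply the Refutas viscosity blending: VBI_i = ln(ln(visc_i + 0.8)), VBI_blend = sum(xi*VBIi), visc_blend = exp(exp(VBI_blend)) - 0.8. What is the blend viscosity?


Refutas method: VBN_i = 14.534*ln(ln(visc_i + 0.8)) + 10.975, blended linearly by mass fraction; since VBN is linear in VBI_i = ln(ln(visc_i + 0.8)) and the fractions sum to 1, blend VBI directly: visc = exp(exp(VBI_blend)) - 0.8
VBI_1 = ln(ln(36.9 + 0.8)) = 1.28914
VBI_2 = ln(ln(990 + 0.8)) = 1.93131
VBI_blend = 0.51 * 1.28914 + 0.49 * 1.93131 = 1.6038
visc_blend = exp(exp(1.6038)) - 0.8 = 143.5

143.5 cSt


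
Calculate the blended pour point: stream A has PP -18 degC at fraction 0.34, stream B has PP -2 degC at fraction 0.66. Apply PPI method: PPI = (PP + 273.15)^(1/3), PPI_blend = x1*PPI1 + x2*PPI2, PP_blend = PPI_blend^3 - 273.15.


PPI_1 = (-18 + 273.15)^(1/3) = 6.342569
PPI_2 = (-2 + 273.15)^(1/3) = 6.472467
PPI_blend = 0.34 * 6.342569 + 0.66 * 6.472467 = 6.428302
PP_blend = 6.428302^3 - 273.15 = 265.6372 - 273.15 = -7.51

-7.51 degC


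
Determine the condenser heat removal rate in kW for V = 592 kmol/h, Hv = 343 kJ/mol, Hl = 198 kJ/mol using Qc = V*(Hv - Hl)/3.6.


Qc = 592 * (343 - 198) / 3.6 = 592 * 145 / 3.6 = 23840

23840 kW


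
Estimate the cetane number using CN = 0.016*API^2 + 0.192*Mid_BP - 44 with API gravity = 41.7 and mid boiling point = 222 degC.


CN = 0.016 * 41.7^2 + 0.192 * 222 - 44
CN = 27.82224 + 42.624 - 44 = 26.44624

26.44624


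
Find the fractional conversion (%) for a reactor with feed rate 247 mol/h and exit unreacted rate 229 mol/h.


X = (F_in - F_out) / F_in * 100
Moles reacted = 247 - 229 = 18
X = 18 / 247 * 100
= 0.07287 * 100
= 7.287 %

7.287 %


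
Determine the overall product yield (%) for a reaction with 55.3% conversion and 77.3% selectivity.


Overall yield = conversion (%) * selectivity (%) / 100
Conversion = 55.3%, Selectivity = 77.3%
Y = 55.3 * 77.3 / 100
= 42.7469 %

42.7469 %


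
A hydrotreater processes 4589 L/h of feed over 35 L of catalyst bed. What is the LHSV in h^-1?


LHSV = volumetric feed rate / catalyst volume
= 4589 L/h / 35 L
= 131.1 h^-1

131.1 h^-1


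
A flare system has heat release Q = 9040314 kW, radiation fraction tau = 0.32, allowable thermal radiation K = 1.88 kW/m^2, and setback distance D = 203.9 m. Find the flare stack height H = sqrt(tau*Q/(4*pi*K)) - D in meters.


tau*Q/(4*pi*K) = 0.32 * 9040314 / (4 * pi * 1.88) = 122452
sqrt(122452) = 349.931
H = 349.931 - 203.9 = 146.0

146.0 m
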